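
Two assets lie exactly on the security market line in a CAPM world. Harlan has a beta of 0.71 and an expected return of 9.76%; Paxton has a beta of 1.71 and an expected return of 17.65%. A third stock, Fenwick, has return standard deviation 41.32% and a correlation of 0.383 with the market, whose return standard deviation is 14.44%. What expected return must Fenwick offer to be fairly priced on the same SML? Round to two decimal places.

MRP = (17.65% − 9.76%) / (1.71 − 0.71) = 7.8900%
R_f = 9.76% − 0.71 × 7.8900% = 4.1581%
β_Fenwick = ρ·σ_i/σ_m = 0.383 × 41.32 / 14.44 = 1.0960
E(R_Fenwick) = R_f + β × MRP = 4.1581% + 1.0960 × 7.8900% = 12.81%

12.81%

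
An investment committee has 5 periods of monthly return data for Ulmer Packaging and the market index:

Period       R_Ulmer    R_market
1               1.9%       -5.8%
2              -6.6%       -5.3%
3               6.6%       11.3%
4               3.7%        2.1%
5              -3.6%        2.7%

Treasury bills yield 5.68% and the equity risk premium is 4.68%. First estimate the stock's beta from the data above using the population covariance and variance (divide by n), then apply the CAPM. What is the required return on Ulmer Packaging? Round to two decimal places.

7.94%

Mean R_i = (1.9 − 6.6 + 6.6 + 3.7 − 3.6) / 5 = 0.4000%
Mean R_m = (-5.8 − 5.3 + 11.3 + 2.1 + 2.7) / 5 = 1.0000%
Σ(R_i − R̄_i)(R_m − R̄_m) = 94.5900  ⇒  Cov = 94.5900 / 5 = 18.9180
Σ(R_m − R̄_m)² = 196.1200  ⇒  Var(R_m) = 196.1200 / 5 = 39.2240
β = Cov / Var(R_m) = 18.9180 / 39.2240 = 0.4823
E(R) = R_f + β × MRP = 5.68% + 0.4823 × 4.68% = 7.94%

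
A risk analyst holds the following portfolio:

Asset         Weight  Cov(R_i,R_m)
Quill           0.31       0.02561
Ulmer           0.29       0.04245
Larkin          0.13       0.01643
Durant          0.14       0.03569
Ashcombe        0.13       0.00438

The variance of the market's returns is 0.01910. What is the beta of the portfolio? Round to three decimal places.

β_Quill = 0.02561 / 0.01910 = 1.3408
β_Ulmer = 0.04245 / 0.01910 = 2.2225
β_Larkin = 0.01643 / 0.01910 = 0.8602
β_Durant = 0.03569 / 0.01910 = 1.8686
β_Ashcombe = 0.00438 / 0.01910 = 0.2293
β_P = Σ w_i β_i = 0.31×1.3408 + 0.29×2.2225 + 0.13×0.8602 + 0.14×1.8686 + 0.13×0.2293 = 1.4634

1.463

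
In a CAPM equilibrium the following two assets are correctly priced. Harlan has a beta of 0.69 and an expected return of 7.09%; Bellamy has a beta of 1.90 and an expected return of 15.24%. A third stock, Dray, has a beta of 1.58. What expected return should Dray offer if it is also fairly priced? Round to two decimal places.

13.08%

MRP (SML slope) = (15.24% − 7.09%) / (1.90 − 0.69) = 8.15% / 1.21 = 6.7355%
R_f (intercept) = 7.09% − 0.69 × 6.7355% = 2.4425%
E(R_Dray) = R_f + β × MRP = 2.4425% + 1.58 × 6.7355% = 13.08%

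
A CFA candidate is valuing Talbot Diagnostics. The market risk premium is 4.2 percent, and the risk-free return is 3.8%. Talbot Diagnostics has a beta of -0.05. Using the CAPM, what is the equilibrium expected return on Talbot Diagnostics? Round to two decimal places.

E(R) = R_f + β × MRP = 3.8% + -0.05 × 4.2% = 3.59%

3.59%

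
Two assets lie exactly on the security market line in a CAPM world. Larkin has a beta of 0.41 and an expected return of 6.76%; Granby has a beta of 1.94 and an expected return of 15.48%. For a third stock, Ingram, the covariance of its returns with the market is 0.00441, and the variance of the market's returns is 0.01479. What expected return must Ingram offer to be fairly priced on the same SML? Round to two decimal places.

MRP = (15.48% − 6.76%) / (1.94 − 0.41) = 5.6993%
R_f = 6.76% − 0.41 × 5.6993% = 4.4233%
β_Ingram = Cov / Var(R_m) = 0.00441 / 0.01479 = 0.2982
E(R_Ingram) = R_f + β × MRP = 4.4233% + 0.2982 × 5.6993% = 6.12%

6.12%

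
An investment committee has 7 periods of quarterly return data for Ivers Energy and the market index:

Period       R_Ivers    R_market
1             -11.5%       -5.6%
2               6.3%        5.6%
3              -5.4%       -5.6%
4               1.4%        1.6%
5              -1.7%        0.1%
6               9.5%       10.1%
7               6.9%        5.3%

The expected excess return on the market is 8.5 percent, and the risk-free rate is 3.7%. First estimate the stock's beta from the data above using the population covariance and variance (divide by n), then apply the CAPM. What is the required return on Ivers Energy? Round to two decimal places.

14.15%

Mean R_i = (-11.5 + 6.3 − 5.4 + 1.4 − 1.7 + 9.5 + 6.9) / 7 = 0.7857%
Mean R_m = (-5.6 + 5.6 − 5.6 + 1.6 + 0.1 + 10.1 + 5.3) / 7 = 1.6429%
Σ(R_i − R̄_i)(R_m − R̄_m) = 255.4743  ⇒  Cov = 255.4743 / 7 = 36.4963
Σ(R_m − R̄_m)² = 207.8571  ⇒  Var(R_m) = 207.8571 / 7 = 29.6939
β = Cov / Var(R_m) = 36.4963 / 29.6939 = 1.2291
E(R) = R_f + β × MRP = 3.7% + 1.2291 × 8.5% = 14.15%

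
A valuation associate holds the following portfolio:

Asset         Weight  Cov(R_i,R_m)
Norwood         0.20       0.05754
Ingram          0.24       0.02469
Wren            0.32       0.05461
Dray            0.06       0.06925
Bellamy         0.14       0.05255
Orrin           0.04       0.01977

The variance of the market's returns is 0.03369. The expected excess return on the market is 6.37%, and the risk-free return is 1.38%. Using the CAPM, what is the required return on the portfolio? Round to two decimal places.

β_Norwood = 0.05754 / 0.03369 = 1.7079
β_Ingram = 0.02469 / 0.03369 = 0.7329
β_Wren = 0.05461 / 0.03369 = 1.6210
β_Dray = 0.06925 / 0.03369 = 2.0555
β_Bellamy = 0.05255 / 0.03369 = 1.5598
β_Orrin = 0.01977 / 0.03369 = 0.5868
β_P = Σ w_i β_i = 0.20×1.7079 + 0.24×0.7329 + 0.32×1.6210 + 0.06×2.0555 + 0.14×1.5598 + 0.04×0.5868 = 1.4014
E(R_P) = R_f + β_P × MRP = 1.38% + 1.4014 × 6.37% = 10.31%

10.31%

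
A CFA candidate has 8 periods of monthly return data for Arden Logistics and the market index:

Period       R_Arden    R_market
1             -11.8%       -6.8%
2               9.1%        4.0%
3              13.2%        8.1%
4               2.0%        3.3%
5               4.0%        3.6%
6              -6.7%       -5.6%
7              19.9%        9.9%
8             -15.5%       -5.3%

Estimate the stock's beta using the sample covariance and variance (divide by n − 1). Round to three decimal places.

Mean R_i = (-11.8 + 9.1 + 13.2 + 2.0 + 4.0 − 6.7 + 19.9 − 15.5) / 8 = 1.7750%
Mean R_m = (-6.8 + 4.0 + 8.1 + 3.3 + 3.6 − 5.6 + 9.9 − 5.3) / 8 = 1.4000%
Σ(R_i − R̄_i)(R_m − R̄_m) = 541.3600  ⇒  Cov = 541.3600 / 7 = 77.3371
Σ(R_m − R̄_m)² = 293.4800  ⇒  Var(R_m) = 293.4800 / 7 = 41.9257
β = Cov / Var(R_m) = 77.3371 / 41.9257 = 1.8446

1.845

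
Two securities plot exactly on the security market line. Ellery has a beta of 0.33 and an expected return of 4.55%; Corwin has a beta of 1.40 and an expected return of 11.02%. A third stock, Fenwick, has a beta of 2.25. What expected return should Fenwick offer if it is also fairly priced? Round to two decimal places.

16.16%

MRP (SML slope) = (11.02% − 4.55%) / (1.40 − 0.33) = 6.47% / 1.07 = 6.0467%
R_f (intercept) = 4.55% − 0.33 × 6.0467% = 2.5546%
E(R_Fenwick) = R_f + β × MRP = 2.5546% + 2.25 × 6.0467% = 16.16%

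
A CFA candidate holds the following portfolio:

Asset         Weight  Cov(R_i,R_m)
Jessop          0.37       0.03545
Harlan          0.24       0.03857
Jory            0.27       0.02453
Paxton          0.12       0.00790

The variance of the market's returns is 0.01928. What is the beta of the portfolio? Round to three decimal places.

β_Jessop = 0.03545 / 0.01928 = 1.8387
β_Harlan = 0.03857 / 0.01928 = 2.0005
β_Jory = 0.02453 / 0.01928 = 1.2723
β_Paxton = 0.00790 / 0.01928 = 0.4098
β_P = Σ w_i β_i = 0.37×1.8387 + 0.24×2.0005 + 0.27×1.2723 + 0.12×0.4098 = 1.5531

1.553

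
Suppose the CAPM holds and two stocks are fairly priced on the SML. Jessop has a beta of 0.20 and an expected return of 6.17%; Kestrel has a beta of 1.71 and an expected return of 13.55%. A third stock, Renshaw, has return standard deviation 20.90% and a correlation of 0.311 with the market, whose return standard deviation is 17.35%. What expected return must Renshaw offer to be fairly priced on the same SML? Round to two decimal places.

MRP = (13.55% − 6.17%) / (1.71 − 0.20) = 4.8874%
R_f = 6.17% − 0.20 × 4.8874% = 5.1925%
β_Renshaw = ρ·σ_i/σ_m = 0.311 × 20.90 / 17.35 = 0.3746
E(R_Renshaw) = R_f + β × MRP = 5.1925% + 0.3746 × 4.8874% = 7.02%

7.02%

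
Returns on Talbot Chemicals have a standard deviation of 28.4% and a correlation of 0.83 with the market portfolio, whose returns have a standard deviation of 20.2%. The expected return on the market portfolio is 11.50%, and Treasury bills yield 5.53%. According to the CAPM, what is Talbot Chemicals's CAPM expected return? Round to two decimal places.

12.50%

β = ρ × σ_i / σ_m = 0.83 × 28.4% / 20.2% = 1.1669
MRP = 11.50% − 5.53% = 5.97%
E(R) = 5.53% + 1.1669 × 5.97% = 12.50%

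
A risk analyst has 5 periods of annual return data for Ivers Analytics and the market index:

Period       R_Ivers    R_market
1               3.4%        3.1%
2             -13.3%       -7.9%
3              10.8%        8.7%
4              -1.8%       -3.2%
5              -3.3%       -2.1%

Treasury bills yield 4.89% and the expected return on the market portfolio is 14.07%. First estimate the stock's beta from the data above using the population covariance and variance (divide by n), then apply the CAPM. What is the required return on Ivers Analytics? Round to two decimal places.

Mean R_i = (3.4 − 13.3 + 10.8 − 1.8 − 3.3) / 5 = -0.8400%
Mean R_m = (3.1 − 7.9 + 8.7 − 3.2 − 2.1) / 5 = -0.2800%
Σ(R_i − R̄_i)(R_m − R̄_m) = 221.0840  ⇒  Cov = 221.0840 / 5 = 44.2168
Σ(R_m − R̄_m)² = 161.9680  ⇒  Var(R_m) = 161.9680 / 5 = 32.3936
β = Cov / Var(R_m) = 44.2168 / 32.3936 = 1.3650
MRP = 14.07% − 4.89% = 9.18%
E(R) = R_f + β × MRP = 4.89% + 1.3650 × 9.18% = 17.42%

17.42%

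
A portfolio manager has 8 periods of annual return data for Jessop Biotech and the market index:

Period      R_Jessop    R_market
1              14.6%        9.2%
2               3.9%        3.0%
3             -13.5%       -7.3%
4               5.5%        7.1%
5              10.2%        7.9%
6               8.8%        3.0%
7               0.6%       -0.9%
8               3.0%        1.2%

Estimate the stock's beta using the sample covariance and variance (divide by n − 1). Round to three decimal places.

1.461

Mean R_i = (14.6 + 3.9 − 13.5 + 5.5 + 10.2 + 8.8 + 0.6 + 3.0) / 8 = 4.1375%
Mean R_m = (9.2 + 3.0 − 7.3 + 7.1 + 7.9 + 3.0 − 0.9 + 1.2) / 8 = 2.9000%
Σ(R_i − R̄_i)(R_m − R̄_m) = 297.6700  ⇒  Cov = 297.6700 / 7 = 42.5243
Σ(R_m − R̄_m)² = 203.7200  ⇒  Var(R_m) = 203.7200 / 7 = 29.1029
β = Cov / Var(R_m) = 42.5243 / 29.1029 = 1.4612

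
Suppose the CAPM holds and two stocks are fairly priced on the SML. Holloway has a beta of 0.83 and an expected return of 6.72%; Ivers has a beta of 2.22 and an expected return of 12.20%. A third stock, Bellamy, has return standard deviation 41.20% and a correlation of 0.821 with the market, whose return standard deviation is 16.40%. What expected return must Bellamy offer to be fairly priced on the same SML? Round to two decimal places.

11.58%

MRP = (12.20% − 6.72%) / (2.22 − 0.83) = 3.9424%
R_f = 6.72% − 0.83 × 3.9424% = 3.4478%
β_Bellamy = ρ·σ_i/σ_m = 0.821 × 41.20 / 16.40 = 2.0625
E(R_Bellamy) = R_f + β × MRP = 3.4478% + 2.0625 × 3.9424% = 11.58%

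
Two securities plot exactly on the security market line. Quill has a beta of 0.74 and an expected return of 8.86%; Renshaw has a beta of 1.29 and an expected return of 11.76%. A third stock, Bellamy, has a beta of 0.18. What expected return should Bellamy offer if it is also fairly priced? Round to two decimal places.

5.91%

MRP (SML slope) = (11.76% − 8.86%) / (1.29 − 0.74) = 2.90% / 0.55 = 5.2727%
R_f (intercept) = 8.86% − 0.74 × 5.2727% = 4.9582%
E(R_Bellamy) = R_f + β × MRP = 4.9582% + 0.18 × 5.2727% = 5.91%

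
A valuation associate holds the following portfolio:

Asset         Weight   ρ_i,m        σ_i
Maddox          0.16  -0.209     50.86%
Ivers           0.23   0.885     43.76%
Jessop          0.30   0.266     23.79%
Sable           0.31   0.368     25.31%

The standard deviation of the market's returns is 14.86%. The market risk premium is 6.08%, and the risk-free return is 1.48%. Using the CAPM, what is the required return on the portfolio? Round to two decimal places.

β_Maddox = -0.209 × 50.86% / 14.86% = -0.7153
β_Ivers = 0.885 × 43.76% / 14.86% = 2.6062
β_Jessop = 0.266 × 23.79% / 14.86% = 0.4259
β_Sable = 0.368 × 25.31% / 14.86% = 0.6268
β_P = Σ w_i β_i = 0.16×-0.7153 + 0.23×2.6062 + 0.30×0.4259 + 0.31×0.6268 = 0.8071
E(R_P) = R_f + β_P × MRP = 1.48% + 0.8071 × 6.08% = 6.39%

6.39%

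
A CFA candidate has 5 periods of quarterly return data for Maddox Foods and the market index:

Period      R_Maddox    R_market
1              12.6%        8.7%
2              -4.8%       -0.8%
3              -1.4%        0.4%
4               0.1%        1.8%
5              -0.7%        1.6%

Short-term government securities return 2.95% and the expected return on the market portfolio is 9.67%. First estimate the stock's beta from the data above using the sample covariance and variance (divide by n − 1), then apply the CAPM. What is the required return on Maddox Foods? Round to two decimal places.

Mean R_i = (12.6 − 4.8 − 1.4 + 0.1 − 0.7) / 5 = 1.1600%
Mean R_m = (8.7 − 0.8 + 0.4 + 1.8 + 1.6) / 5 = 2.3400%
Σ(R_i − R̄_i)(R_m − R̄_m) = 98.3880  ⇒  Cov = 98.3880 / 4 = 24.5970
Σ(R_m − R̄_m)² = 54.9120  ⇒  Var(R_m) = 54.9120 / 4 = 13.7280
β = Cov / Var(R_m) = 24.5970 / 13.7280 = 1.7917
MRP = 9.67% − 2.95% = 6.72%
E(R) = R_f + β × MRP = 2.95% + 1.7917 × 6.72% = 14.99%

14.99%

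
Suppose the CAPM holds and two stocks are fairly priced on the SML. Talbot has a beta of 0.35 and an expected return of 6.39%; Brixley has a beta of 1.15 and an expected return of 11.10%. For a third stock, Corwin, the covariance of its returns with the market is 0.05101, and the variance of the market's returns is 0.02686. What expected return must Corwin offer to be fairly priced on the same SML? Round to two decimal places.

MRP = (11.10% − 6.39%) / (1.15 − 0.35) = 5.8875%
R_f = 6.39% − 0.35 × 5.8875% = 4.3294%
β_Corwin = Cov / Var(R_m) = 0.05101 / 0.02686 = 1.8991
E(R_Corwin) = R_f + β × MRP = 4.3294% + 1.8991 × 5.8875% = 15.51%

15.51%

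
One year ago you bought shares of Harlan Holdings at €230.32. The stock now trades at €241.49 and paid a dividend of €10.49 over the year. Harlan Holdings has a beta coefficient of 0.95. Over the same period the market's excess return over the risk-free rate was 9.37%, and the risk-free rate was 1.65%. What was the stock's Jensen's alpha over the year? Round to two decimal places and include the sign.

-1.15%

Realised HPR = (P1 + D1 − P0) / P0 = (241.49 + 10.49 − 230.32) / 230.32 = 21.66 / 230.32 = 9.4043%
CAPM required = R_f + β·MRP = 1.65% + 0.95 × 9.37% = 10.5515%
α = realised − required = 9.4043% − 10.5515% = -1.15%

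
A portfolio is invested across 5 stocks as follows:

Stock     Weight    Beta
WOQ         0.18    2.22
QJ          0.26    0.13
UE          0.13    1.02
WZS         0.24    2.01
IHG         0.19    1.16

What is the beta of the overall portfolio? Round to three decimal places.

1.269

β_P = Σ w_i β_i = 0.18×2.22 + 0.26×0.13 + 0.13×1.02 + 0.24×2.01 + 0.19×1.16 = 1.2688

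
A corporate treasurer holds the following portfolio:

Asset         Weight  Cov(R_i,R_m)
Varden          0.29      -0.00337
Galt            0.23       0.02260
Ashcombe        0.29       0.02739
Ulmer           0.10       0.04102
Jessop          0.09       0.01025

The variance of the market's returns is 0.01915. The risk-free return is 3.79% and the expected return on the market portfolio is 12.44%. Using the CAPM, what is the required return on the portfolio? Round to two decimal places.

β_Varden = -0.00337 / 0.01915 = -0.1760
β_Galt = 0.02260 / 0.01915 = 1.1802
β_Ashcombe = 0.02739 / 0.01915 = 1.4303
β_Ulmer = 0.04102 / 0.01915 = 2.1420
β_Jessop = 0.01025 / 0.01915 = 0.5352
β_P = Σ w_i β_i = 0.29×-0.1760 + 0.23×1.1802 + 0.29×1.4303 + 0.10×2.1420 + 0.09×0.5352 = 0.8976
MRP = 12.44% − 3.79% = 8.65%
E(R_P) = R_f + β_P × MRP = 3.79% + 0.8976 × 8.65% = 11.55%

11.55%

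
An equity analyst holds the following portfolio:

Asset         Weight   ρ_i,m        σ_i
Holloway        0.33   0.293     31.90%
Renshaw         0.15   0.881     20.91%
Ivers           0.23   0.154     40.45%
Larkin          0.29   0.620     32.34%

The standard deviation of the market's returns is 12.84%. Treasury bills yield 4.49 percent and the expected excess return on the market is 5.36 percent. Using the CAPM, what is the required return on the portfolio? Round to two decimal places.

9.96%

β_Holloway = 0.293 × 31.90% / 12.84% = 0.7279
β_Renshaw = 0.881 × 20.91% / 12.84% = 1.4347
β_Ivers = 0.154 × 40.45% / 12.84% = 0.4851
β_Larkin = 0.620 × 32.34% / 12.84% = 1.5616
β_P = Σ w_i β_i = 0.33×0.7279 + 0.15×1.4347 + 0.23×0.4851 + 0.29×1.5616 = 1.0198
E(R_P) = R_f + β_P × MRP = 4.49% + 1.0198 × 5.36% = 9.96%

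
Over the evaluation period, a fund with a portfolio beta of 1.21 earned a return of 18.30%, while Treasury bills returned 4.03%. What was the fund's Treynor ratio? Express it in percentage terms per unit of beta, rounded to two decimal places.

11.79%

Treynor = (R_P − R_f) / β_P = (18.30% − 4.03%) / 1.2100 = 14.27% / 1.2100 = 11.79%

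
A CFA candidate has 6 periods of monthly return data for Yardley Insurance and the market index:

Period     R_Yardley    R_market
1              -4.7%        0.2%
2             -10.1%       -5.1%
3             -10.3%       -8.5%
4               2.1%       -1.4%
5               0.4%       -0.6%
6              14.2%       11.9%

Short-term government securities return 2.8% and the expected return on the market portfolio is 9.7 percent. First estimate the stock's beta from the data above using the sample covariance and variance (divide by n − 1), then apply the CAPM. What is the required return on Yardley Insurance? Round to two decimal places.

11.39%

Mean R_i = (-4.7 − 10.1 − 10.3 + 2.1 + 0.4 + 14.2) / 6 = -1.4000%
Mean R_m = (0.2 − 5.1 − 8.5 − 1.4 − 0.6 + 11.9) / 6 = -0.5833%
Σ(R_i − R̄_i)(R_m − R̄_m) = 299.0200  ⇒  Cov = 299.0200 / 5 = 59.8040
Σ(R_m − R̄_m)² = 240.1883  ⇒  Var(R_m) = 240.1883 / 5 = 48.0377
β = Cov / Var(R_m) = 59.8040 / 48.0377 = 1.2449
MRP = 9.7% − 2.8% = 6.90%
E(R) = R_f + β × MRP = 2.8% + 1.2449 × 6.9% = 11.39%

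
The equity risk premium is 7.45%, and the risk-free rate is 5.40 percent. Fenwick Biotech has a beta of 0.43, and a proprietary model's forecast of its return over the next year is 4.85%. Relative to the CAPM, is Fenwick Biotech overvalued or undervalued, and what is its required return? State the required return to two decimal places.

Overvalued; required return 8.60%

Required return = R_f + β·MRP = 5.40% + 0.43 × 7.45% = 8.60%
Forecast 4.85% < required 8.60% → the stock plots below the SML → overvalued.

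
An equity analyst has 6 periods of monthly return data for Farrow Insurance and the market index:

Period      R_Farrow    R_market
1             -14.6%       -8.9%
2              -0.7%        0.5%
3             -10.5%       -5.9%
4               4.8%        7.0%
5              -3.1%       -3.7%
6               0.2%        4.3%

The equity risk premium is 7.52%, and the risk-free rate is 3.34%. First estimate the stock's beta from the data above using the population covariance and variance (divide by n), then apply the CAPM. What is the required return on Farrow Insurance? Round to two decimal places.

Mean R_i = (-14.6 − 0.7 − 10.5 + 4.8 − 3.1 + 0.2) / 6 = -3.9833%
Mean R_m = (-8.9 + 0.5 − 5.9 + 7.0 − 3.7 + 4.3) / 6 = -1.1167%
Σ(R_i − R̄_i)(R_m − R̄_m) = 210.7817  ⇒  Cov = 210.7817 / 6 = 35.1303
Σ(R_m − R̄_m)² = 187.9683  ⇒  Var(R_m) = 187.9683 / 6 = 31.3281
β = Cov / Var(R_m) = 35.1303 / 31.3281 = 1.1214
E(R) = R_f + β × MRP = 3.34% + 1.1214 × 7.52% = 11.77%

11.77%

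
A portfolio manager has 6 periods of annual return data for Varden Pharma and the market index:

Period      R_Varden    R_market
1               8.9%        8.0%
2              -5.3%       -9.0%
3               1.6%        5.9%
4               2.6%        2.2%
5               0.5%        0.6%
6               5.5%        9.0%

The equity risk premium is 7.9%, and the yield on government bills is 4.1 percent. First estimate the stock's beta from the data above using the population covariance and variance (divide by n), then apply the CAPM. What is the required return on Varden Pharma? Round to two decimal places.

Mean R_i = (8.9 − 5.3 + 1.6 + 2.6 + 0.5 + 5.5) / 6 = 2.3000%
Mean R_m = (8.0 − 9.0 + 5.9 + 2.2 + 0.6 + 9.0) / 6 = 2.7833%
Σ(R_i − R̄_i)(R_m − R̄_m) = 145.4500  ⇒  Cov = 145.4500 / 6 = 24.2417
Σ(R_m − R̄_m)² = 219.5283  ⇒  Var(R_m) = 219.5283 / 6 = 36.5881
β = Cov / Var(R_m) = 24.2417 / 36.5881 = 0.6626
E(R) = R_f + β × MRP = 4.1% + 0.6626 × 7.9% = 9.33%

9.33%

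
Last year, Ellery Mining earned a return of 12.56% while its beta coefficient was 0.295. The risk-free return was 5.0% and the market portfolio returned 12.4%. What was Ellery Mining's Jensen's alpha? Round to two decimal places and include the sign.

+5.38%

Market excess return = 12.4% − 5.0% = 7.40%
CAPM benchmark = R_f + β(R_m − R_f) = 5.0% + 0.295 × 7.4% = 7.1830%
α = actual − benchmark = 12.56% − 7.1830% = +5.38%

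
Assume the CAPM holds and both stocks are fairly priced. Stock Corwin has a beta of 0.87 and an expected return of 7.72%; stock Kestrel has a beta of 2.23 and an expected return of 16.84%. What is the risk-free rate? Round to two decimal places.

1.89%

Both satisfy E(R) = R_f + β·MRP, so the slope of the SML is
MRP = (16.84% − 7.72%) / (2.23 − 0.87) = 9.12% / 1.36 = 6.7059%
R_f = E(R_Corwin) − β_Corwin·MRP = 7.72% − 0.87 × 6.7059% = 1.8859%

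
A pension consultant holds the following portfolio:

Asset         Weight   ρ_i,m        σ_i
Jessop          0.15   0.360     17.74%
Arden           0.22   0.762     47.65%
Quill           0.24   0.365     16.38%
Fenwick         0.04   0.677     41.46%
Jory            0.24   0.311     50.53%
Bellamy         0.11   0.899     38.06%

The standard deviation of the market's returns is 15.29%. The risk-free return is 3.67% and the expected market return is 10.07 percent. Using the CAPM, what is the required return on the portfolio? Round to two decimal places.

β_Jessop = 0.360 × 17.74% / 15.29% = 0.4177
β_Arden = 0.762 × 47.65% / 15.29% = 2.3747
β_Quill = 0.365 × 16.38% / 15.29% = 0.3910
β_Fenwick = 0.677 × 41.46% / 15.29% = 1.8357
β_Jory = 0.311 × 50.53% / 15.29% = 1.0278
β_Bellamy = 0.899 × 38.06% / 15.29% = 2.2378
β_P = Σ w_i β_i = 0.15×0.4177 + 0.22×2.3747 + 0.24×0.3910 + 0.04×1.8357 + 0.24×1.0278 + 0.11×2.2378 = 1.2452
MRP = 10.07% − 3.67% = 6.40%
E(R_P) = R_f + β_P × MRP = 3.67% + 1.2452 × 6.40% = 11.64%

11.64%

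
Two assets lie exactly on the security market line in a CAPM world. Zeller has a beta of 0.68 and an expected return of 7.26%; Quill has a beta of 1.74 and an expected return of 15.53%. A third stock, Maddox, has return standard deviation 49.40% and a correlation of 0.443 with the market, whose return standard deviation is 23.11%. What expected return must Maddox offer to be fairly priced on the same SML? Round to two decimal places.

MRP = (15.53% − 7.26%) / (1.74 − 0.68) = 7.8019%
R_f = 7.26% − 0.68 × 7.8019% = 1.9547%
β_Maddox = ρ·σ_i/σ_m = 0.443 × 49.40 / 23.11 = 0.9470
E(R_Maddox) = R_f + β × MRP = 1.9547% + 0.9470 × 7.8019% = 9.34%

9.34%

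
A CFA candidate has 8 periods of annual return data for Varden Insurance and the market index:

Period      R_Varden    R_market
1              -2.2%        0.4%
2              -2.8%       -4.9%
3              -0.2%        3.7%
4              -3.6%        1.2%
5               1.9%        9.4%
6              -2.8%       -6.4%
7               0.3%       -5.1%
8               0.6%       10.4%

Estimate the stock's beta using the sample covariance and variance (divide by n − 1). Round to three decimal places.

0.197

Mean R_i = (-2.2 − 2.8 − 0.2 − 3.6 + 1.9 − 2.8 + 0.3 + 0.6) / 8 = -1.1000%
Mean R_m = (0.4 − 4.9 + 3.7 + 1.2 + 9.4 − 6.4 − 5.1 + 10.4) / 8 = 1.0875%
Σ(R_i − R̄_i)(R_m − R̄_m) = 57.8400  ⇒  Cov = 57.8400 / 7 = 8.2629
Σ(R_m − R̄_m)² = 293.3288  ⇒  Var(R_m) = 293.3288 / 7 = 41.9041
β = Cov / Var(R_m) = 8.2629 / 41.9041 = 0.1972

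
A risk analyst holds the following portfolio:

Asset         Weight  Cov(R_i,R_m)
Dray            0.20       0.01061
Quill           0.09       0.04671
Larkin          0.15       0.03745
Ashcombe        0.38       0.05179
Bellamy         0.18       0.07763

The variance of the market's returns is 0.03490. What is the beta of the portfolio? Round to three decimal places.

β_Dray = 0.01061 / 0.03490 = 0.3040
β_Quill = 0.04671 / 0.03490 = 1.3384
β_Larkin = 0.03745 / 0.03490 = 1.0731
β_Ashcombe = 0.05179 / 0.03490 = 1.4840
β_Bellamy = 0.07763 / 0.03490 = 2.2244
β_P = Σ w_i β_i = 0.20×0.3040 + 0.09×1.3384 + 0.15×1.0731 + 0.38×1.4840 + 0.18×2.2244 = 1.3065

1.307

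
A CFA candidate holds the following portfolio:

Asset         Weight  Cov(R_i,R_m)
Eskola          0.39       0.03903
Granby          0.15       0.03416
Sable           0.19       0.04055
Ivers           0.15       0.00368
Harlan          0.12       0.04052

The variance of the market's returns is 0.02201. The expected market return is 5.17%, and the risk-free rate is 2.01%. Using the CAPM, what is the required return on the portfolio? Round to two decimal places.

6.81%

β_Eskola = 0.03903 / 0.02201 = 1.7733
β_Granby = 0.03416 / 0.02201 = 1.5520
β_Sable = 0.04055 / 0.02201 = 1.8423
β_Ivers = 0.00368 / 0.02201 = 0.1672
β_Harlan = 0.04052 / 0.02201 = 1.8410
β_P = Σ w_i β_i = 0.39×1.7733 + 0.15×1.5520 + 0.19×1.8423 + 0.15×0.1672 + 0.12×1.8410 = 1.5204
MRP = 5.17% − 2.01% = 3.16%
E(R_P) = R_f + β_P × MRP = 2.01% + 1.5204 × 3.16% = 6.81%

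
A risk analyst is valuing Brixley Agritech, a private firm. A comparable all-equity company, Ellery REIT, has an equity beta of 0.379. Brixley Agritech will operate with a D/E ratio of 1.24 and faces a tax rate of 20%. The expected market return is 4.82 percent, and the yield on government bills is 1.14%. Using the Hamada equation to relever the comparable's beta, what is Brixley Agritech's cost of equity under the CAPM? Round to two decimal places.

3.92%

β_L = β_U × [1 + (1 − t)(D/E)] = 0.379 × [1 + (1 − 0.20) × 1.24]
    = 0.379 × [1 + 0.80 × 1.24] = 0.379 × 1.9920 = 0.7550
MRP = 4.82% − 1.14% = 3.68%
E(R) = R_f + β_L × MRP = 1.14% + 0.7550 × 3.68% = 3.92%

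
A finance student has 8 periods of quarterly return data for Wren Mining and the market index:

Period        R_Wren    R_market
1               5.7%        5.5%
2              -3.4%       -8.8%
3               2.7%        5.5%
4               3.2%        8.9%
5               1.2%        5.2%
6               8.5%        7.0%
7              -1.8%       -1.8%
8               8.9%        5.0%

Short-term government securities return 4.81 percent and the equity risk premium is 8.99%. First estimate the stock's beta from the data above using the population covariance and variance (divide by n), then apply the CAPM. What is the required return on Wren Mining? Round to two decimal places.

10.01%

Mean R_i = (5.7 − 3.4 + 2.7 + 3.2 + 1.2 + 8.5 − 1.8 + 8.9) / 8 = 3.1250%
Mean R_m = (5.5 − 8.8 + 5.5 + 8.9 + 5.2 + 7.0 − 1.8 + 5.0) / 8 = 3.3125%
Σ(R_i − R̄_i)(R_m − R̄_m) = 135.2675  ⇒  Cov = 135.2675 / 8 = 16.9084
Σ(R_m − R̄_m)² = 233.6488  ⇒  Var(R_m) = 233.6488 / 8 = 29.2061
β = Cov / Var(R_m) = 16.9084 / 29.2061 = 0.5789
E(R) = R_f + β × MRP = 4.81% + 0.5789 × 8.99% = 10.01%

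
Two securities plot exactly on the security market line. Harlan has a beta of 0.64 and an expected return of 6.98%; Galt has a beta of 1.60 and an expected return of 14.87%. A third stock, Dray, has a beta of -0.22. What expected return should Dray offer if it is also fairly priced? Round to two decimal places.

-0.09%

MRP (SML slope) = (14.87% − 6.98%) / (1.60 − 0.64) = 7.89% / 0.96 = 8.2188%
R_f (intercept) = 6.98% − 0.64 × 8.2188% = 1.7200%
E(R_Dray) = R_f + β × MRP = 1.7200% + -0.22 × 8.2188% = -0.09%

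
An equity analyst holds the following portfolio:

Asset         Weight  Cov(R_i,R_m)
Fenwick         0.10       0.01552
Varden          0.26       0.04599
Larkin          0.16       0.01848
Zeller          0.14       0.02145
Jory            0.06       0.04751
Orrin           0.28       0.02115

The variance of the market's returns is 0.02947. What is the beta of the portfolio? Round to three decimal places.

0.958

β_Fenwick = 0.01552 / 0.02947 = 0.5266
β_Varden = 0.04599 / 0.02947 = 1.5606
β_Larkin = 0.01848 / 0.02947 = 0.6271
β_Zeller = 0.02145 / 0.02947 = 0.7279
β_Jory = 0.04751 / 0.02947 = 1.6121
β_Orrin = 0.02115 / 0.02947 = 0.7177
β_P = Σ w_i β_i = 0.10×0.5266 + 0.26×1.5606 + 0.16×0.6271 + 0.14×0.7279 + 0.06×1.6121 + 0.28×0.7177 = 0.9583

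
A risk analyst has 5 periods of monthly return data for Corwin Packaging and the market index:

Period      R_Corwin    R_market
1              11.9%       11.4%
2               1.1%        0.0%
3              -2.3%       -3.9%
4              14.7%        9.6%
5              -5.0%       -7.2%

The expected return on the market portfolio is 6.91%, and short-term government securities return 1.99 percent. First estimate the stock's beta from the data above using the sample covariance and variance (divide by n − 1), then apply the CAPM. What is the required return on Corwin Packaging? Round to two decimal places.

7.13%

Mean R_i = (11.9 + 1.1 − 2.3 + 14.7 − 5.0) / 5 = 4.0800%
Mean R_m = (11.4 + 0.0 − 3.9 + 9.6 − 7.2) / 5 = 1.9800%
Σ(R_i − R̄_i)(R_m − R̄_m) = 281.3580  ⇒  Cov = 281.3580 / 4 = 70.3395
Σ(R_m − R̄_m)² = 269.5680  ⇒  Var(R_m) = 269.5680 / 4 = 67.3920
β = Cov / Var(R_m) = 70.3395 / 67.3920 = 1.0437
MRP = 6.91% − 1.99% = 4.92%
E(R) = R_f + β × MRP = 1.99% + 1.0437 × 4.92% = 7.13%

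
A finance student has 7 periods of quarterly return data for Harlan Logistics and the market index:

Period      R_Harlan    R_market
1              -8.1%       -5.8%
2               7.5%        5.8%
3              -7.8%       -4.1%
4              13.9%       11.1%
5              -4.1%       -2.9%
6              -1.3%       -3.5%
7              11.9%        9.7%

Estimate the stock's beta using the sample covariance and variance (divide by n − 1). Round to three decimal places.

Mean R_i = (-8.1 + 7.5 − 7.8 + 13.9 − 4.1 − 1.3 + 11.9) / 7 = 1.7143%
Mean R_m = (-5.8 + 5.8 − 4.1 + 11.1 − 2.9 − 3.5 + 9.7) / 7 = 1.4714%
Σ(R_i − R̄_i)(R_m − R̄_m) = 390.9629  ⇒  Cov = 390.9629 / 6 = 65.1605
Σ(R_m − R̄_m)² = 306.8943  ⇒  Var(R_m) = 306.8943 / 6 = 51.1491
β = Cov / Var(R_m) = 65.1605 / 51.1491 = 1.2739

1.274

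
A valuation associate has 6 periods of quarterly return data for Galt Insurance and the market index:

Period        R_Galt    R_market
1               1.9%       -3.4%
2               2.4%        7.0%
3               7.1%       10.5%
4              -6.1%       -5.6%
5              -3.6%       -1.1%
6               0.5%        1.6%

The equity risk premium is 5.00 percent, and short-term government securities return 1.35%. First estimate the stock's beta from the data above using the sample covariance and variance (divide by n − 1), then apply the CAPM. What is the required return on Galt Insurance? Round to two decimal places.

Mean R_i = (1.9 + 2.4 + 7.1 − 6.1 − 3.6 + 0.5) / 6 = 0.3667%
Mean R_m = (-3.4 + 7.0 + 10.5 − 5.6 − 1.1 + 1.6) / 6 = 1.5000%
Σ(R_i − R̄_i)(R_m − R̄_m) = 120.5100  ⇒  Cov = 120.5100 / 5 = 24.1020
Σ(R_m − R̄_m)² = 192.4400  ⇒  Var(R_m) = 192.4400 / 5 = 38.4880
β = Cov / Var(R_m) = 24.1020 / 38.4880 = 0.6262
E(R) = R_f + β × MRP = 1.35% + 0.6262 × 5.00% = 4.48%

4.48%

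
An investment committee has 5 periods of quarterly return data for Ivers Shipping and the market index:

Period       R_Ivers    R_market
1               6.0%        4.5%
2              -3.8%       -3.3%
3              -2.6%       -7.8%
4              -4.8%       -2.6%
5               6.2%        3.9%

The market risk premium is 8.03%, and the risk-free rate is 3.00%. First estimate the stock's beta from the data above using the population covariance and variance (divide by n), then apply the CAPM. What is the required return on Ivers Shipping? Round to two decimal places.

Mean R_i = (6.0 − 3.8 − 2.6 − 4.8 + 6.2) / 5 = 0.2000%
Mean R_m = (4.5 − 3.3 − 7.8 − 2.6 + 3.9) / 5 = -1.0600%
Σ(R_i − R̄_i)(R_m − R̄_m) = 97.5400  ⇒  Cov = 97.5400 / 5 = 19.5080
Σ(R_m − R̄_m)² = 108.3320  ⇒  Var(R_m) = 108.3320 / 5 = 21.6664
β = Cov / Var(R_m) = 19.5080 / 21.6664 = 0.9004
E(R) = R_f + β × MRP = 3.00% + 0.9004 × 8.03% = 10.23%

10.23%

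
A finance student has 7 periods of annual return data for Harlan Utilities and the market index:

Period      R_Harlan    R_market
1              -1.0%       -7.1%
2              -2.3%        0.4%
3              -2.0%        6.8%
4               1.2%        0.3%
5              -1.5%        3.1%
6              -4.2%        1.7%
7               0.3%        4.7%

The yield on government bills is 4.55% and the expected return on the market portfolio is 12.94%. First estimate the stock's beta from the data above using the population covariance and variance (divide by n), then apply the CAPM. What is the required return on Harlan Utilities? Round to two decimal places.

Mean R_i = (-1.0 − 2.3 − 2.0 + 1.2 − 1.5 − 4.2 + 0.3) / 7 = -1.3571%
Mean R_m = (-7.1 + 0.4 + 6.8 + 0.3 + 3.1 + 1.7 + 4.7) / 7 = 1.4143%
Σ(R_i − R̄_i)(R_m − R̄_m) = -4.0043  ⇒  Cov = -4.0043 / 7 = -0.5720
Σ(R_m − R̄_m)² = 117.4886  ⇒  Var(R_m) = 117.4886 / 7 = 16.7841
β = Cov / Var(R_m) = -0.5720 / 16.7841 = -0.0341
MRP = 12.94% − 4.55% = 8.39%
E(R) = R_f + β × MRP = 4.55% + -0.0341 × 8.39% = 4.26%

4.26%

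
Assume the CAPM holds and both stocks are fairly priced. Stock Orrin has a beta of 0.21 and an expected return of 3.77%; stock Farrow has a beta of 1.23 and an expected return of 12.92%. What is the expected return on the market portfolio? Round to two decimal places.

Both satisfy E(R) = R_f + β·MRP, so the slope of the SML is
MRP = (12.92% − 3.77%) / (1.23 − 0.21) = 9.15% / 1.02 = 8.9706%
R_f = E(R_Orrin) − β_Orrin·MRP = 3.77% − 0.21 × 8.9706% = 1.8862%
E(R_m) = R_f + MRP = 1.8862% + 8.9706% = 10.86%

10.86%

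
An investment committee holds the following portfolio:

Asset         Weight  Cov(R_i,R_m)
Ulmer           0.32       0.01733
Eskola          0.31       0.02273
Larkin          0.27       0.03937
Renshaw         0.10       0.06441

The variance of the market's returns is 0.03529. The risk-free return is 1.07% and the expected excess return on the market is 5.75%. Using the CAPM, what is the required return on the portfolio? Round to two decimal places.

β_Ulmer = 0.01733 / 0.03529 = 0.4911
β_Eskola = 0.02273 / 0.03529 = 0.6441
β_Larkin = 0.03937 / 0.03529 = 1.1156
β_Renshaw = 0.06441 / 0.03529 = 1.8252
β_P = Σ w_i β_i = 0.32×0.4911 + 0.31×0.6441 + 0.27×1.1156 + 0.10×1.8252 = 0.8406
E(R_P) = R_f + β_P × MRP = 1.07% + 0.8406 × 5.75% = 5.90%

5.90%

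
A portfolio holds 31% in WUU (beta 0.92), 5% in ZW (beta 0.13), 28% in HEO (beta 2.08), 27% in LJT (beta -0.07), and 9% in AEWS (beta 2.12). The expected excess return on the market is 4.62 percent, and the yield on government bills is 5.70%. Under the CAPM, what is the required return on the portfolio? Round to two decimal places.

10.53%

β_P = Σ w_i β_i = 0.31×0.92 + 0.05×0.13 + 0.28×2.08 + 0.27×-0.07 + 0.09×2.12 = 1.0460
E(R_P) = R_f + β_P × MRP = 5.70% + 1.0460 × 4.62% = 10.53%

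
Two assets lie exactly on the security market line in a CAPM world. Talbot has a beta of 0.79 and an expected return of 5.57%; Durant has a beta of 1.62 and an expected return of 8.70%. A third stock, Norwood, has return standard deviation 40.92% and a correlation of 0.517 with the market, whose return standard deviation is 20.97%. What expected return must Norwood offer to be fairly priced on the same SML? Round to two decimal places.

6.40%

MRP = (8.70% − 5.57%) / (1.62 − 0.79) = 3.7711%
R_f = 5.57% − 0.79 × 3.7711% = 2.5908%
β_Norwood = ρ·σ_i/σ_m = 0.517 × 40.92 / 20.97 = 1.0089
E(R_Norwood) = R_f + β × MRP = 2.5908% + 1.0089 × 3.7711% = 6.40%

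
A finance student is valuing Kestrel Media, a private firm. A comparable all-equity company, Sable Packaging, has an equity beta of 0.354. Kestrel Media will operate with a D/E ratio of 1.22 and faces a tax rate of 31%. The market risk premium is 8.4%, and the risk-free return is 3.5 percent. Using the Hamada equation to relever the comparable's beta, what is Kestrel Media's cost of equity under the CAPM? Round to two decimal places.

β_L = β_U × [1 + (1 − t)(D/E)] = 0.354 × [1 + (1 − 0.31) × 1.22]
    = 0.354 × [1 + 0.69 × 1.22] = 0.354 × 1.8418 = 0.6520
E(R) = R_f + β_L × MRP = 3.5% + 0.6520 × 8.4% = 8.98%

8.98%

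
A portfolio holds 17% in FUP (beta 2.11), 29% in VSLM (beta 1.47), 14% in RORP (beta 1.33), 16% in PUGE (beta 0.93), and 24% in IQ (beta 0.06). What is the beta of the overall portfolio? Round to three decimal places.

β_P = Σ w_i β_i = 0.17×2.11 + 0.29×1.47 + 0.14×1.33 + 0.16×0.93 + 0.24×0.06 = 1.1344

1.134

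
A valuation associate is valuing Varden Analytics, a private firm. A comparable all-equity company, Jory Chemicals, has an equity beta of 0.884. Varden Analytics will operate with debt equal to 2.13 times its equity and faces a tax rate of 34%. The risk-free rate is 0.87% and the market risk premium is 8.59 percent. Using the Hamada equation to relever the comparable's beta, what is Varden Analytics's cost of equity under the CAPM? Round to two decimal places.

β_L = β_U × [1 + (1 − t)(D/E)] = 0.884 × [1 + (1 − 0.34) × 2.13]
    = 0.884 × [1 + 0.66 × 2.13] = 0.884 × 2.4058 = 2.1267
E(R) = R_f + β_L × MRP = 0.87% + 2.1267 × 8.59% = 19.14%

19.14%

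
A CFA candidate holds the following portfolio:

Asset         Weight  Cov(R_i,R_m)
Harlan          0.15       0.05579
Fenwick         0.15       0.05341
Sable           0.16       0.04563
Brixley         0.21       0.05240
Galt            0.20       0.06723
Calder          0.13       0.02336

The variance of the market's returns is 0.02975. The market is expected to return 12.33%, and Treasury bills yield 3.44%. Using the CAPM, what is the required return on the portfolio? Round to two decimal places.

18.73%

β_Harlan = 0.05579 / 0.02975 = 1.8753
β_Fenwick = 0.05341 / 0.02975 = 1.7953
β_Sable = 0.04563 / 0.02975 = 1.5338
β_Brixley = 0.05240 / 0.02975 = 1.7613
β_Galt = 0.06723 / 0.02975 = 2.2598
β_Calder = 0.02336 / 0.02975 = 0.7852
β_P = Σ w_i β_i = 0.15×1.8753 + 0.15×1.7953 + 0.16×1.5338 + 0.21×1.7613 + 0.20×2.2598 + 0.13×0.7852 = 1.7199
MRP = 12.33% − 3.44% = 8.89%
E(R_P) = R_f + β_P × MRP = 3.44% + 1.7199 × 8.89% = 18.73%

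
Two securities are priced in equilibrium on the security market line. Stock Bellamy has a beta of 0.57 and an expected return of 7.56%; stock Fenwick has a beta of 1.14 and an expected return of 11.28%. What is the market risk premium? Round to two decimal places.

6.53%

Both satisfy E(R) = R_f + β·MRP, so the slope of the SML is
MRP = (11.28% − 7.56%) / (1.14 − 0.57) = 3.72% / 0.57 = 6.5263%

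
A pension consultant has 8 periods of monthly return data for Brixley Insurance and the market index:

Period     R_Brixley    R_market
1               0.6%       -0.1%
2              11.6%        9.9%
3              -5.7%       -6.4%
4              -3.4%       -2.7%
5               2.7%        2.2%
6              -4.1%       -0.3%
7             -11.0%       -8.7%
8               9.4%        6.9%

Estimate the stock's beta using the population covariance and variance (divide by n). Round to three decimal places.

Mean R_i = (0.6 + 11.6 − 5.7 − 3.4 + 2.7 − 4.1 − 11.0 + 9.4) / 8 = 0.0125%
Mean R_m = (-0.1 + 9.9 − 6.4 − 2.7 + 2.2 − 0.3 − 8.7 + 6.9) / 8 = 0.1000%
Σ(R_i − R̄_i)(R_m − R̄_m) = 328.1600  ⇒  Cov = 328.1600 / 8 = 41.0200
Σ(R_m − R̄_m)² = 274.4200  ⇒  Var(R_m) = 274.4200 / 8 = 34.3025
β = Cov / Var(R_m) = 41.0200 / 34.3025 = 1.1958

1.196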